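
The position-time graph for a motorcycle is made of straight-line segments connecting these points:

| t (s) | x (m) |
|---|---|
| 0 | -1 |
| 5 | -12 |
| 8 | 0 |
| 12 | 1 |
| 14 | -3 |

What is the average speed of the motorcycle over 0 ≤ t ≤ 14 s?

Average speed = (total path length)/(elapsed time); on a piecewise-linear x-t graph the path length is Σ|Δx|.
0–5 s: |Δx| = |-12 − -1| = 11 m
5–8 s: |Δx| = |0 − -12| = 12 m
8–12 s: |Δx| = |1 − 0| = 1 m
12–14 s: |Δx| = |-3 − 1| = 4 m
Total path = 28 m; average speed = 28/14 = 2 m/s.

2 m/s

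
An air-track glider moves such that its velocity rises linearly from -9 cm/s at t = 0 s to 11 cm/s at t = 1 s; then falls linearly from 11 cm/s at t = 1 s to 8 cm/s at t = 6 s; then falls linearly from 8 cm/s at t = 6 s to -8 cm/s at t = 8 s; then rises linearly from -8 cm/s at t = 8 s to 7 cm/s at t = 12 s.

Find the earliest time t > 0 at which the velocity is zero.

t = 0.45 s

v changes sign on 0–1 s (from -9 to 11); the graph is linear there, so v = 0 at t = 0 + (9)·(1 − 0)/(11 − -9) = 0.45 s.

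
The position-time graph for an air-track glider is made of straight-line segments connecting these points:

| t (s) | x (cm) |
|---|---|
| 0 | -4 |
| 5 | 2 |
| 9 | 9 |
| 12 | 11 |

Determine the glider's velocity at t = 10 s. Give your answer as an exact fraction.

2/3 cm/s

Velocity is the slope of the x-t graph on 9–12 s: (11 − 9)/(12 − 9) = 2/3 cm/s.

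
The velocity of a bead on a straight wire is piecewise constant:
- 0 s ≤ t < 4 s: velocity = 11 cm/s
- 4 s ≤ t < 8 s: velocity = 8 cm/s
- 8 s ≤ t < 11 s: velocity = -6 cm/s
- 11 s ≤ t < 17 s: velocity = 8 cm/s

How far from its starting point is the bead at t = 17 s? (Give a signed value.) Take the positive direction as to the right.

106 cm

Net displacement equals the area under the velocity-time graph (areas below the axis count negative).
0–4 s: 11 × 4 = 44 cm
4–8 s: 8 × 4 = 32 cm
8–11 s: -6 × 3 = -18 cm
11–17 s: 8 × 6 = 48 cm
Net displacement = 106 cm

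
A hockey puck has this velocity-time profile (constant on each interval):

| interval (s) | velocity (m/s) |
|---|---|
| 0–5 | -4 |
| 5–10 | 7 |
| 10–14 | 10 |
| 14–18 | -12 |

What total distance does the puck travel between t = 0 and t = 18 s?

143 m

Distance (not displacement) is the total path length: add the absolute areas under v-t.
0–5 s: |-4| × 5 = 20 m
5–10 s: |7| × 5 = 35 m
10–14 s: |10| × 4 = 40 m
14–18 s: |-12| × 4 = 48 m
Total distance = 143 m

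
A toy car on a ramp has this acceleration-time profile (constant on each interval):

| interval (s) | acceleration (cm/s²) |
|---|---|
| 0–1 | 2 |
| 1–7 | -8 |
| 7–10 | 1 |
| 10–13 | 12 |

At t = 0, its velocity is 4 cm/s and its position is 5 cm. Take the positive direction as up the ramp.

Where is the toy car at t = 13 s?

On each constant-a segment, Δv = aΔt and Δx = v₀Δt + ½aΔt²; chain segment to segment.
0–1 s: v starts 4 cm/s; Δx = 4·1 + ½·2·1² = 5 cm; v ends 6 cm/s.
1–7 s: v starts 6 cm/s; Δx = 6·6 + ½·-8·6² = -108 cm; v ends -42 cm/s.
7–10 s: v starts -42 cm/s; Δx = -42·3 + ½·1·3² = -121.5 cm; v ends -39 cm/s.
10–13 s: v starts -39 cm/s; Δx = -39·3 + ½·12·3² = -63 cm; v ends -3 cm/s.
x(13) = 5 + Σ Δx = -282.5 cm.

-282.5 cm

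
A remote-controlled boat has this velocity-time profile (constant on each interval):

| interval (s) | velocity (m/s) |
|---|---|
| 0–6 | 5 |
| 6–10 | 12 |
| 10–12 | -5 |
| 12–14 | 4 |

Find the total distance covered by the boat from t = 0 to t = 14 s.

Total distance travelled is ∫|v| dt — sum the magnitudes of each area piece.
0–6 s: |5| × 6 = 30 m
6–10 s: |12| × 4 = 48 m
10–12 s: |-5| × 2 = 10 m
12–14 s: |4| × 2 = 8 m
Total distance = 96 m

96 m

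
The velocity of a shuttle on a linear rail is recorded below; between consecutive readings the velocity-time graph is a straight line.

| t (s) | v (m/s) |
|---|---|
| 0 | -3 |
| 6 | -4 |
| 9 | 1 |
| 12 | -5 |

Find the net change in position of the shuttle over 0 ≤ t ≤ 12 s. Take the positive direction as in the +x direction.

Displacement is the signed area under the v-t curve.
0–6 s: ½(-3 + -4)(6) = -21 m
6–9 s: ½(-4 + 1)(3) = -4.5 m
9–12 s: ½(1 + -5)(3) = -6 m
Net displacement = -31.5 m

-31.5 m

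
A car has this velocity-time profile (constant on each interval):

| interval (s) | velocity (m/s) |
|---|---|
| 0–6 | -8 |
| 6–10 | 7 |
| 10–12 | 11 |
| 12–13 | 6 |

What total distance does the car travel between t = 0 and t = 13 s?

104 m

Distance (not displacement) is the total path length: add the absolute areas under v-t.
0–6 s: |-8| × 6 = 48 m
6–10 s: |7| × 4 = 28 m
10–12 s: |11| × 2 = 22 m
12–13 s: |6| × 1 = 6 m
Total distance = 104 m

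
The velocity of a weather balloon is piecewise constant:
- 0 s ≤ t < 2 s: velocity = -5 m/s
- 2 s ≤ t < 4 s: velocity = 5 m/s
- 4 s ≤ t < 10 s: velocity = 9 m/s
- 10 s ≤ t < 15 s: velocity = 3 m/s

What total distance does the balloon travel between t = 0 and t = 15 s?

Distance (not displacement) is the total path length: add the absolute areas under v-t.
0–2 s: |-5| × 2 = 10 m
2–4 s: |5| × 2 = 10 m
4–10 s: |9| × 6 = 54 m
10–15 s: |3| × 5 = 15 m
Total distance = 89 m

89 m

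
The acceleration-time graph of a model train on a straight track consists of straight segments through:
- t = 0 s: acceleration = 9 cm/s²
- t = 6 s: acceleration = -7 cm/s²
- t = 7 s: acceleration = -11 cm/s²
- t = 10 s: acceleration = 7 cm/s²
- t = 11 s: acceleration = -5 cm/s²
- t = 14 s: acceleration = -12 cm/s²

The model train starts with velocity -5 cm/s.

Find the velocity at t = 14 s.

-38.5 cm/s

Δv equals the area under the a-t graph; then v = v₀ + Δv.
0–6 s: ½(9 + -7)(6) = 6 cm/s
6–7 s: ½(-7 + -11)(1) = -9 cm/s
7–10 s: ½(-11 + 7)(3) = -6 cm/s
10–11 s: ½(7 + -5)(1) = 1 cm/s
11–14 s: ½(-5 + -12)(3) = -25.5 cm/s
Δv = -33.5 cm/s, so v(14) = -5 + (-33.5) = -38.5 cm/s.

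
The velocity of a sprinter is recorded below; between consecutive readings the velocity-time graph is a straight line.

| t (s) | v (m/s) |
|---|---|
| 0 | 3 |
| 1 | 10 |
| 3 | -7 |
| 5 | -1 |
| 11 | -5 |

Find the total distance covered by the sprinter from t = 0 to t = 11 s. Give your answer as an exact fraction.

Total distance travelled is ∫|v| dt — sum the magnitudes of each area piece.
0–1 s: |½(3 + 10)(1)| = 6.5 m
1–3 s: v = 0 at t = 37/17 s; triangle areas 100/17 + 49/17 = 149/17 m
3–5 s: |½(-7 + -1)(2)| = 8 m
5–11 s: |½(-1 + -5)(6)| = 18 m
Total distance = 1403/34 m

1403/34 m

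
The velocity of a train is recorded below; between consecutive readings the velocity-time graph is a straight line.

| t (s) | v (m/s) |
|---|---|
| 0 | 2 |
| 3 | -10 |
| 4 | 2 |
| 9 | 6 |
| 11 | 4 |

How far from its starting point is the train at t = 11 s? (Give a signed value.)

14 m

Net displacement equals the area under the velocity-time graph (areas below the axis count negative).
0–3 s: ½(2 + -10)(3) = -12 m
3–4 s: ½(-10 + 2)(1) = -4 m
4–9 s: ½(2 + 6)(5) = 20 m
9–11 s: ½(6 + 4)(2) = 10 m
Net displacement = 14 m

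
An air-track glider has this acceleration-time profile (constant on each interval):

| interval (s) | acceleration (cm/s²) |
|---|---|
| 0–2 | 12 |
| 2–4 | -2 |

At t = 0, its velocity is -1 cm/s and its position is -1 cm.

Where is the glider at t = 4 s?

On each constant-a segment, Δv = aΔt and Δx = v₀Δt + ½aΔt²; chain segment to segment.
0–2 s: v starts -1 cm/s; Δx = -1·2 + ½·12·2² = 22 cm; v ends 23 cm/s.
2–4 s: v starts 23 cm/s; Δx = 23·2 + ½·-2·2² = 42 cm; v ends 19 cm/s.
x(4) = -1 + Σ Δx = 63 cm.

63 cm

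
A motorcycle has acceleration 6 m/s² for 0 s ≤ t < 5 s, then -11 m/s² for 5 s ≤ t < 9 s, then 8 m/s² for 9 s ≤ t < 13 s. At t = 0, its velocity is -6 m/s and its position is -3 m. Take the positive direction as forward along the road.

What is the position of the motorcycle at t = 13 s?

On each constant-a segment, Δv = aΔt and Δx = v₀Δt + ½aΔt²; chain segment to segment.
0–5 s: v starts -6 m/s; Δx = -6·5 + ½·6·5² = 45 m; v ends 24 m/s.
5–9 s: v starts 24 m/s; Δx = 24·4 + ½·-11·4² = 8 m; v ends -20 m/s.
9–13 s: v starts -20 m/s; Δx = -20·4 + ½·8·4² = -16 m; v ends 12 m/s.
x(13) = -3 + Σ Δx = 34 m.

34 m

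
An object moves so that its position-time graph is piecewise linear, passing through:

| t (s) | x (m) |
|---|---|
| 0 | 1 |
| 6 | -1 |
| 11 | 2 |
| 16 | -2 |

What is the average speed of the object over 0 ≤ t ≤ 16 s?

Average speed = (total path length)/(elapsed time); on a piecewise-linear x-t graph the path length is Σ|Δx|.
0–6 s: |Δx| = |-1 − 1| = 2 m
6–11 s: |Δx| = |2 − -1| = 3 m
11–16 s: |Δx| = |-2 − 2| = 4 m
Total path = 9 m; average speed = 9/16 = 0.5625 m/s.

0.5625 m/s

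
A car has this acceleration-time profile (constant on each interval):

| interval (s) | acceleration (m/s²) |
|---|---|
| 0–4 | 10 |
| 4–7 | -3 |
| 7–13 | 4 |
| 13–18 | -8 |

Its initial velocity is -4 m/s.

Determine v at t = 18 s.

Δv equals the area under the a-t graph; then v = v₀ + Δv.
0–4 s: 10 × 4 = 40 m/s
4–7 s: -3 × 3 = -9 m/s
7–13 s: 4 × 6 = 24 m/s
13–18 s: -8 × 5 = -40 m/s
Δv = 15 m/s, so v(18) = -4 + (15) = 11 m/s.

11 m/s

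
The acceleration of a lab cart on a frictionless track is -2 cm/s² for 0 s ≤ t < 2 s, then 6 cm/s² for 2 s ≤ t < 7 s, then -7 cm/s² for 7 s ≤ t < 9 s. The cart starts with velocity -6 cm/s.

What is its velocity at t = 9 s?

Δv equals the area under the a-t graph; then v = v₀ + Δv.
0–2 s: -2 × 2 = -4 cm/s
2–7 s: 6 × 5 = 30 cm/s
7–9 s: -7 × 2 = -14 cm/s
Δv = 12 cm/s, so v(9) = -6 + (12) = 6 cm/s.

6 cm/s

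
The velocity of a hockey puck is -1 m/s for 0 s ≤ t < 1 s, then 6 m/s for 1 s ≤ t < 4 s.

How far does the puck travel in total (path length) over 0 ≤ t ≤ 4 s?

Total distance travelled is ∫|v| dt — sum the magnitudes of each area piece.
0–1 s: |-1| × 1 = 1 m
1–4 s: |6| × 3 = 18 m
Total distance = 19 m

19 m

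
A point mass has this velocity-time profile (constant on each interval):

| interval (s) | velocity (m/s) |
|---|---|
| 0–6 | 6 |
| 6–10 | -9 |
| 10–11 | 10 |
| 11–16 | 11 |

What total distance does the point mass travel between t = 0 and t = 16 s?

137 m

Distance (not displacement) is the total path length: add the absolute areas under v-t.
0–6 s: |6| × 6 = 36 m
6–10 s: |-9| × 4 = 36 m
10–11 s: |10| × 1 = 10 m
11–16 s: |11| × 5 = 55 m
Total distance = 137 m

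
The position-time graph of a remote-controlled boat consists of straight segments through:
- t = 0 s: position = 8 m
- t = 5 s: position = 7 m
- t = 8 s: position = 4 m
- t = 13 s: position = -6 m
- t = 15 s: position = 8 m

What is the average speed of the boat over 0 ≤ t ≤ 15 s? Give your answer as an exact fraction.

28/15 m/s

Average speed = (total path length)/(elapsed time); on a piecewise-linear x-t graph the path length is Σ|Δx|.
0–5 s: |Δx| = |7 − 8| = 1 m
5–8 s: |Δx| = |4 − 7| = 3 m
8–13 s: |Δx| = |-6 − 4| = 10 m
13–15 s: |Δx| = |8 − -6| = 14 m
Total path = 28 m; average speed = 28/15 = 28/15 m/s.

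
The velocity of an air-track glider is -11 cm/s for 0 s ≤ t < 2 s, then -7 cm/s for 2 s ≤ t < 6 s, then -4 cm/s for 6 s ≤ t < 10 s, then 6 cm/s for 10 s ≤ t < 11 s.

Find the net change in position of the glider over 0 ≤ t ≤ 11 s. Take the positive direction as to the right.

Net displacement equals the area under the velocity-time graph (areas below the axis count negative).
0–2 s: -11 × 2 = -22 cm
2–6 s: -7 × 4 = -28 cm
6–10 s: -4 × 4 = -16 cm
10–11 s: 6 × 1 = 6 cm
Net displacement = -60 cm

-60 cm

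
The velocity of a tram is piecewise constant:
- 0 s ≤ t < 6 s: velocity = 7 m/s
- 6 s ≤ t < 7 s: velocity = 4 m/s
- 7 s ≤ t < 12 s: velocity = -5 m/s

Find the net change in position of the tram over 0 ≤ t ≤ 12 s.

21 m

Displacement is the signed area under the v-t curve.
0–6 s: 7 × 6 = 42 m
6–7 s: 4 × 1 = 4 m
7–12 s: -5 × 5 = -25 m
Net displacement = 21 m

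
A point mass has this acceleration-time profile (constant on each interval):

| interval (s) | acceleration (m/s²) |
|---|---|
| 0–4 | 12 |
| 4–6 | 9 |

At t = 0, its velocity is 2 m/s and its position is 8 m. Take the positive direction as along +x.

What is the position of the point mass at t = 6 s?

On each constant-a segment, Δv = aΔt and Δx = v₀Δt + ½aΔt²; chain segment to segment.
0–4 s: v starts 2 m/s; Δx = 2·4 + ½·12·4² = 104 m; v ends 50 m/s.
4–6 s: v starts 50 m/s; Δx = 50·2 + ½·9·2² = 118 m; v ends 68 m/s.
x(6) = 8 + Σ Δx = 230 m.

230 m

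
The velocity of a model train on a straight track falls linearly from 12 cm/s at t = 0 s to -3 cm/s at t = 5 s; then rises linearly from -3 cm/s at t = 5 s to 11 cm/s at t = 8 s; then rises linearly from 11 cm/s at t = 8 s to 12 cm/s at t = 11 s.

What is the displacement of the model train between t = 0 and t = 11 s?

Net displacement equals the area under the velocity-time graph (areas below the axis count negative).
0–5 s: ½(12 + -3)(5) = 22.5 cm
5–8 s: ½(-3 + 11)(3) = 12 cm
8–11 s: ½(11 + 12)(3) = 34.5 cm
Net displacement = 69 cm

69 cm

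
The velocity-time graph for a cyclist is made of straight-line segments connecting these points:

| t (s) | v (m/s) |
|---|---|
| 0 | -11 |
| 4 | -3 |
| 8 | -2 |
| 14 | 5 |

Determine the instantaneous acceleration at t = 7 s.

Acceleration is the slope of the v-t graph on 4–8 s: (-2 − -3)/(8 − 4) = 0.25 m/s².

0.25 m/s²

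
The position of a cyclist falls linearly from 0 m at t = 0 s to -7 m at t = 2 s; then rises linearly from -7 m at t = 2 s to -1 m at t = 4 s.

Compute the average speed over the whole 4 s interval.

Average speed = (total path length)/(elapsed time); on a piecewise-linear x-t graph the path length is Σ|Δx|.
0–2 s: |Δx| = |-7 − 0| = 7 m
2–4 s: |Δx| = |-1 − -7| = 6 m
Total path = 13 m; average speed = 13/4 = 3.25 m/s.

3.25 m/s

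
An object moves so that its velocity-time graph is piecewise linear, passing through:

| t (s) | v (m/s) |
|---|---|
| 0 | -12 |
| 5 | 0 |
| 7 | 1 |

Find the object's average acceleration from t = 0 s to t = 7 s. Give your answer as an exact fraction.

13/7 m/s²

Average acceleration = Δv/Δt = (1 − -12)/(7 − 0) = 13/7 m/s².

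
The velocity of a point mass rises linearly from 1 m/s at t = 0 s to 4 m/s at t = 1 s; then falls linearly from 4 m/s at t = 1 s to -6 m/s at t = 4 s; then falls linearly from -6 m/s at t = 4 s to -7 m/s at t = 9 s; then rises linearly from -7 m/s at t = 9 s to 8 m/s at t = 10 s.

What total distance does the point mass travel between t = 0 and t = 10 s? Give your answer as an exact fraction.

1397/30 m

Distance (not displacement) is the total path length: add the absolute areas under v-t.
0–1 s: |½(1 + 4)(1)| = 2.5 m
1–4 s: v = 0 at t = 2.2 s; triangle areas 2.4 + 5.4 = 7.8 m
4–9 s: |½(-6 + -7)(5)| = 32.5 m
9–10 s: v = 0 at t = 142/15 s; triangle areas 49/30 + 32/15 = 113/30 m
Total distance = 1397/30 m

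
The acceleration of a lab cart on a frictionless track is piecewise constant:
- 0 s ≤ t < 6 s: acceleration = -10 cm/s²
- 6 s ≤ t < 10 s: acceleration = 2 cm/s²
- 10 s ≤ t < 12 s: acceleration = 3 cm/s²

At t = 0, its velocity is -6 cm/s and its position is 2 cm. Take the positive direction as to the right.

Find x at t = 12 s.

-572 cm

On each constant-a segment, Δv = aΔt and Δx = v₀Δt + ½aΔt²; chain segment to segment.
0–6 s: v starts -6 cm/s; Δx = -6·6 + ½·-10·6² = -216 cm; v ends -66 cm/s.
6–10 s: v starts -66 cm/s; Δx = -66·4 + ½·2·4² = -248 cm; v ends -58 cm/s.
10–12 s: v starts -58 cm/s; Δx = -58·2 + ½·3·2² = -110 cm; v ends -52 cm/s.
x(12) = 2 + Σ Δx = -572 cm.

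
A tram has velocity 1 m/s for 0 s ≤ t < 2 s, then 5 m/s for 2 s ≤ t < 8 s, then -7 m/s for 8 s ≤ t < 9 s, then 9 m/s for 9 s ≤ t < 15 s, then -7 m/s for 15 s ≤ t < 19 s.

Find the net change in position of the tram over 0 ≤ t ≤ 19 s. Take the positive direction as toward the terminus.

51 m

Displacement is the signed area under the v-t curve.
0–2 s: 1 × 2 = 2 m
2–8 s: 5 × 6 = 30 m
8–9 s: -7 × 1 = -7 m
9–15 s: 9 × 6 = 54 m
15–19 s: -7 × 4 = -28 m
Net displacement = 51 m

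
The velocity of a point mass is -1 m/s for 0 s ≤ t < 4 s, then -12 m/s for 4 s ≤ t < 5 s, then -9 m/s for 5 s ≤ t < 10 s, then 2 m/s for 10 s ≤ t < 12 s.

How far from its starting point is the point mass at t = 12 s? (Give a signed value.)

Net displacement equals the area under the velocity-time graph (areas below the axis count negative).
0–4 s: -1 × 4 = -4 m
4–5 s: -12 × 1 = -12 m
5–10 s: -9 × 5 = -45 m
10–12 s: 2 × 2 = 4 m
Net displacement = -57 m

-57 m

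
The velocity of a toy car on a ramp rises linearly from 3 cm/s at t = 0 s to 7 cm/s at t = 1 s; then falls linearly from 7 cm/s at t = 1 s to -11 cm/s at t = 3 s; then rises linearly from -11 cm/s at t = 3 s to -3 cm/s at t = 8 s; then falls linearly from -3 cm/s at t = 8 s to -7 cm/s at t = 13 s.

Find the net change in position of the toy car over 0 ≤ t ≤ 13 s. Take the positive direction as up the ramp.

-59 cm

Displacement is the signed area under the v-t curve.
0–1 s: ½(3 + 7)(1) = 5 cm
1–3 s: ½(7 + -11)(2) = -4 cm
3–8 s: ½(-11 + -3)(5) = -35 cm
8–13 s: ½(-3 + -7)(5) = -25 cm
Net displacement = -59 cm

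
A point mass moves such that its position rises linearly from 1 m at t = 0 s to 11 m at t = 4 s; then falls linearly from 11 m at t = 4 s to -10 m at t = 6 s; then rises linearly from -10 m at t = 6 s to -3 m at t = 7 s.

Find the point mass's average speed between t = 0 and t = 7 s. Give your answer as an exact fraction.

38/7 m/s

Average speed = (total path length)/(elapsed time); on a piecewise-linear x-t graph the path length is Σ|Δx|.
0–4 s: |Δx| = |11 − 1| = 10 m
4–6 s: |Δx| = |-10 − 11| = 21 m
6–7 s: |Δx| = |-3 − -10| = 7 m
Total path = 38 m; average speed = 38/7 = 38/7 m/s.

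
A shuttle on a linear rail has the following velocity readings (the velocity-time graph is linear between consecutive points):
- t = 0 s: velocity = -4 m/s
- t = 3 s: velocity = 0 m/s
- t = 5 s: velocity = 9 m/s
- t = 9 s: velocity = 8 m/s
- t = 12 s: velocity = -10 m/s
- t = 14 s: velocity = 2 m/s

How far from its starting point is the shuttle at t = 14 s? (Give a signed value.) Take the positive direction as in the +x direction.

26 m

Net displacement equals the area under the velocity-time graph (areas below the axis count negative).
0–3 s: ½(-4 + 0)(3) = -6 m
3–5 s: ½(0 + 9)(2) = 9 m
5–9 s: ½(9 + 8)(4) = 34 m
9–12 s: ½(8 + -10)(3) = -3 m
12–14 s: ½(-10 + 2)(2) = -8 m
Net displacement = 26 m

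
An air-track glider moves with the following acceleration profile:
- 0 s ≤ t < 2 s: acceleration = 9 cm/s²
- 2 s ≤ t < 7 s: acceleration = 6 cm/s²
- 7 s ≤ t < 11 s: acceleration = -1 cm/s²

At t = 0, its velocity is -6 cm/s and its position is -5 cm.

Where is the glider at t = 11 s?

296 cm

On each constant-a segment, Δv = aΔt and Δx = v₀Δt + ½aΔt²; chain segment to segment.
0–2 s: v starts -6 cm/s; Δx = -6·2 + ½·9·2² = 6 cm; v ends 12 cm/s.
2–7 s: v starts 12 cm/s; Δx = 12·5 + ½·6·5² = 135 cm; v ends 42 cm/s.
7–11 s: v starts 42 cm/s; Δx = 42·4 + ½·-1·4² = 160 cm; v ends 38 cm/s.
x(11) = -5 + Σ Δx = 296 cm.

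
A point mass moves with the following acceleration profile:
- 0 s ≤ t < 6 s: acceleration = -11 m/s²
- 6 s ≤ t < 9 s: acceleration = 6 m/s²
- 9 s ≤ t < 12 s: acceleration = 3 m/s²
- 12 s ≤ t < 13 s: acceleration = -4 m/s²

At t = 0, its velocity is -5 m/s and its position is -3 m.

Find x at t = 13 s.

On each constant-a segment, Δv = aΔt and Δx = v₀Δt + ½aΔt²; chain segment to segment.
0–6 s: v starts -5 m/s; Δx = -5·6 + ½·-11·6² = -228 m; v ends -71 m/s.
6–9 s: v starts -71 m/s; Δx = -71·3 + ½·6·3² = -186 m; v ends -53 m/s.
9–12 s: v starts -53 m/s; Δx = -53·3 + ½·3·3² = -145.5 m; v ends -44 m/s.
12–13 s: v starts -44 m/s; Δx = -44·1 + ½·-4·1² = -46 m; v ends -48 m/s.
x(13) = -3 + Σ Δx = -608.5 m.

-608.5 m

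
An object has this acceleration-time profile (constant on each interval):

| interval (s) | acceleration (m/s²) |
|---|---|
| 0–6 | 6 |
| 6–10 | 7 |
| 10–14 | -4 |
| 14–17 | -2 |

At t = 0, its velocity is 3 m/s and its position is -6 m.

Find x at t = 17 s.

On each constant-a segment, Δv = aΔt and Δx = v₀Δt + ½aΔt²; chain segment to segment.
0–6 s: v starts 3 m/s; Δx = 3·6 + ½·6·6² = 126 m; v ends 39 m/s.
6–10 s: v starts 39 m/s; Δx = 39·4 + ½·7·4² = 212 m; v ends 67 m/s.
10–14 s: v starts 67 m/s; Δx = 67·4 + ½·-4·4² = 236 m; v ends 51 m/s.
14–17 s: v starts 51 m/s; Δx = 51·3 + ½·-2·3² = 144 m; v ends 45 m/s.
x(17) = -6 + Σ Δx = 712 m.

712 m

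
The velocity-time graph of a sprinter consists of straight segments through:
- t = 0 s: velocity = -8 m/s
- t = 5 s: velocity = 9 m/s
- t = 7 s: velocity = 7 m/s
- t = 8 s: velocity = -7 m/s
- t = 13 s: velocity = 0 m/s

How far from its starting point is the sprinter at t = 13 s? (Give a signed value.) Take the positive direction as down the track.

1 m

Net displacement equals the area under the velocity-time graph (areas below the axis count negative).
0–5 s: ½(-8 + 9)(5) = 2.5 m
5–7 s: ½(9 + 7)(2) = 16 m
7–8 s: ½(7 + -7)(1) = 0 m
8–13 s: ½(-7 + 0)(5) = -17.5 m
Net displacement = 1 m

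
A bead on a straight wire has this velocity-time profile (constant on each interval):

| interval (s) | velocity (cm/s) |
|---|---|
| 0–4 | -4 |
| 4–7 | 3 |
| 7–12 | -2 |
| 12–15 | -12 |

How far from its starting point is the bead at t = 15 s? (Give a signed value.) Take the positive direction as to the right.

Net displacement equals the area under the velocity-time graph (areas below the axis count negative).
0–4 s: -4 × 4 = -16 cm
4–7 s: 3 × 3 = 9 cm
7–12 s: -2 × 5 = -10 cm
12–15 s: -12 × 3 = -36 cm
Net displacement = -53 cm

-53 cm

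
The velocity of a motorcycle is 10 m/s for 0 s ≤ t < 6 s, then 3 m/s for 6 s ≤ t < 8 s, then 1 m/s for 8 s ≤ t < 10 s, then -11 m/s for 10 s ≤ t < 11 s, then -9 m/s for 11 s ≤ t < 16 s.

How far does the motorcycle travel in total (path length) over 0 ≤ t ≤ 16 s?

124 m

Distance (not displacement) is the total path length: add the absolute areas under v-t.
0–6 s: |10| × 6 = 60 m
6–8 s: |3| × 2 = 6 m
8–10 s: |1| × 2 = 2 m
10–11 s: |-11| × 1 = 11 m
11–16 s: |-9| × 5 = 45 m
Total distance = 124 m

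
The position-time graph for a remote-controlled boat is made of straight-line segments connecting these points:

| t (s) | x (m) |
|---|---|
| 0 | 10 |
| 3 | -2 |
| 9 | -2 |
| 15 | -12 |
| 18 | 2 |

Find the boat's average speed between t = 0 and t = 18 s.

2 m/s

Average speed = (total path length)/(elapsed time); on a piecewise-linear x-t graph the path length is Σ|Δx|.
0–3 s: |Δx| = |-2 − 10| = 12 m
3–9 s: |Δx| = |-2 − -2| = 0 m
9–15 s: |Δx| = |-12 − -2| = 10 m
15–18 s: |Δx| = |2 − -12| = 14 m
Total path = 36 m; average speed = 36/18 = 2 m/s.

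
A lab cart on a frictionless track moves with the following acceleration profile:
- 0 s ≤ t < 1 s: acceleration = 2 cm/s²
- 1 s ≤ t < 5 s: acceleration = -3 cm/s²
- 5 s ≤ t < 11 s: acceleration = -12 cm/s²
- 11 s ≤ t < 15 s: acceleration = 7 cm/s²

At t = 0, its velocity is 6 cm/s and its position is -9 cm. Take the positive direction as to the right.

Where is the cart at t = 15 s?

-482 cm

On each constant-a segment, Δv = aΔt and Δx = v₀Δt + ½aΔt²; chain segment to segment.
0–1 s: v starts 6 cm/s; Δx = 6·1 + ½·2·1² = 7 cm; v ends 8 cm/s.
1–5 s: v starts 8 cm/s; Δx = 8·4 + ½·-3·4² = 8 cm; v ends -4 cm/s.
5–11 s: v starts -4 cm/s; Δx = -4·6 + ½·-12·6² = -240 cm; v ends -76 cm/s.
11–15 s: v starts -76 cm/s; Δx = -76·4 + ½·7·4² = -248 cm; v ends -48 cm/s.
x(15) = -9 + Σ Δx = -482 cm.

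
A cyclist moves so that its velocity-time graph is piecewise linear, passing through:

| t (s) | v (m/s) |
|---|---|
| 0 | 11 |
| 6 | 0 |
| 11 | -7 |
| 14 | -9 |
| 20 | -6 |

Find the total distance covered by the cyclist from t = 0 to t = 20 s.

119.5 m

Total distance travelled is ∫|v| dt — sum the magnitudes of each area piece.
0–6 s: |½(11 + 0)(6)| = 33 m
6–11 s: |½(0 + -7)(5)| = 17.5 m
11–14 s: |½(-7 + -9)(3)| = 24 m
14–20 s: |½(-9 + -6)(6)| = 45 m
Total distance = 119.5 m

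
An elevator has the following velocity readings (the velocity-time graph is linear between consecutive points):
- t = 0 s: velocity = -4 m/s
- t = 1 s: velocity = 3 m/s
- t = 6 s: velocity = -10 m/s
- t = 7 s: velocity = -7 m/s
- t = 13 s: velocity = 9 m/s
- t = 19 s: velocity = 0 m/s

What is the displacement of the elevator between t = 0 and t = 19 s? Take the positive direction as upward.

Net displacement equals the area under the velocity-time graph (areas below the axis count negative).
0–1 s: ½(-4 + 3)(1) = -0.5 m
1–6 s: ½(3 + -10)(5) = -17.5 m
6–7 s: ½(-10 + -7)(1) = -8.5 m
7–13 s: ½(-7 + 9)(6) = 6 m
13–19 s: ½(9 + 0)(6) = 27 m
Net displacement = 6.5 m

6.5 m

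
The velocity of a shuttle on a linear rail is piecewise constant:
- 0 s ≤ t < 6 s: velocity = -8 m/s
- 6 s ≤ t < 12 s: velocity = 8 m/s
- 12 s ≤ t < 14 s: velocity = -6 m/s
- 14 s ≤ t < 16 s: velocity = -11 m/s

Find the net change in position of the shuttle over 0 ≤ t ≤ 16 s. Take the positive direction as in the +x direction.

Displacement is the signed area under the v-t curve.
0–6 s: -8 × 6 = -48 m
6–12 s: 8 × 6 = 48 m
12–14 s: -6 × 2 = -12 m
14–16 s: -11 × 2 = -22 m
Net displacement = -34 m

-34 m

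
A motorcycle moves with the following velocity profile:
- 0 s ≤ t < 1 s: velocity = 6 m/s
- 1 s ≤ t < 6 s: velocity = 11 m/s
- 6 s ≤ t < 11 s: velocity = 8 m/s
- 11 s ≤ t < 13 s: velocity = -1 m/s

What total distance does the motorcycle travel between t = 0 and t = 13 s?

103 m

Distance (not displacement) is the total path length: add the absolute areas under v-t.
0–1 s: |6| × 1 = 6 m
1–6 s: |11| × 5 = 55 m
6–11 s: |8| × 5 = 40 m
11–13 s: |-1| × 2 = 2 m
Total distance = 103 m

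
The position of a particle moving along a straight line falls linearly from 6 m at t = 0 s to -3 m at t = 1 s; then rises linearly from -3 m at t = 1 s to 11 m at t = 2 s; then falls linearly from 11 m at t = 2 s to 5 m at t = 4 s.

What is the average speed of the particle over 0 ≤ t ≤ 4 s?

Average speed = (total path length)/(elapsed time); on a piecewise-linear x-t graph the path length is Σ|Δx|.
0–1 s: |Δx| = |-3 − 6| = 9 m
1–2 s: |Δx| = |11 − -3| = 14 m
2–4 s: |Δx| = |5 − 11| = 6 m
Total path = 29 m; average speed = 29/4 = 7.25 m/s.

7.25 m/s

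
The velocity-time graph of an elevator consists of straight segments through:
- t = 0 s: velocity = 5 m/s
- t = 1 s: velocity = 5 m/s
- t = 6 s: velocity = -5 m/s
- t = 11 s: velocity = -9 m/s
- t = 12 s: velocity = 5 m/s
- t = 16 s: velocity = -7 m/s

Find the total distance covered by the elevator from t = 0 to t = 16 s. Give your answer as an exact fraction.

Distance (not displacement) is the total path length: add the absolute areas under v-t.
0–1 s: |5| × 1 = 5 m
1–6 s: v = 0 at t = 3.5 s; triangle areas 6.25 + 6.25 = 12.5 m
6–11 s: |½(-5 + -9)(5)| = 35 m
11–12 s: v = 0 at t = 163/14 s; triangle areas 81/28 + 25/28 = 53/14 m
12–16 s: v = 0 at t = 41/3 s; triangle areas 25/6 + 49/6 = 37/3 m
Total distance = 1441/21 m

1441/21 m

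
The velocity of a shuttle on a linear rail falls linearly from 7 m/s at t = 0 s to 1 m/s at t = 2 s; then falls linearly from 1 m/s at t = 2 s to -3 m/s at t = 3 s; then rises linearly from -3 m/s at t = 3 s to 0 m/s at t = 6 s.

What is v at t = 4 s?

-2 m/s

On 3–6 s the graph is linear from -3 to 0 m/s: v(4) = -3 + (0 − -3)·(4 − 3)/(6 − 3) = -2 m/s.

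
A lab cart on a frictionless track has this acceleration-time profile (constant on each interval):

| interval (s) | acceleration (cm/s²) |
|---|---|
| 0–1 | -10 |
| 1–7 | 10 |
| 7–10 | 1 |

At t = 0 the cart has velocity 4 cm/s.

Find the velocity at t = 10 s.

57 cm/s

Δv equals the area under the a-t graph; then v = v₀ + Δv.
0–1 s: -10 × 1 = -10 cm/s
1–7 s: 10 × 6 = 60 cm/s
7–10 s: 1 × 3 = 3 cm/s
Δv = 53 cm/s, so v(10) = 4 + (53) = 57 cm/s.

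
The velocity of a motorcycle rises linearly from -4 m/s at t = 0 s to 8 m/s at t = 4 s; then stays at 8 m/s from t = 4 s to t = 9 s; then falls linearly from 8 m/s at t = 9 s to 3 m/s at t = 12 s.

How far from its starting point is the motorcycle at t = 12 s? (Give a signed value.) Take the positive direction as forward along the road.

Net displacement equals the area under the velocity-time graph (areas below the axis count negative).
0–4 s: ½(-4 + 8)(4) = 8 m
4–9 s: 8 × 5 = 40 m
9–12 s: ½(8 + 3)(3) = 16.5 m
Net displacement = 64.5 m

64.5 m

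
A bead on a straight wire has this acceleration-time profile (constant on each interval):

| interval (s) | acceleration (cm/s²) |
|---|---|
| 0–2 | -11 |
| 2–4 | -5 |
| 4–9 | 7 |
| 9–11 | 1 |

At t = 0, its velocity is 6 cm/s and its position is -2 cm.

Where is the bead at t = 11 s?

On each constant-a segment, Δv = aΔt and Δx = v₀Δt + ½aΔt²; chain segment to segment.
0–2 s: v starts 6 cm/s; Δx = 6·2 + ½·-11·2² = -10 cm; v ends -16 cm/s.
2–4 s: v starts -16 cm/s; Δx = -16·2 + ½·-5·2² = -42 cm; v ends -26 cm/s.
4–9 s: v starts -26 cm/s; Δx = -26·5 + ½·7·5² = -42.5 cm; v ends 9 cm/s.
9–11 s: v starts 9 cm/s; Δx = 9·2 + ½·1·2² = 20 cm; v ends 11 cm/s.
x(11) = -2 + Σ Δx = -76.5 cm.

-76.5 cm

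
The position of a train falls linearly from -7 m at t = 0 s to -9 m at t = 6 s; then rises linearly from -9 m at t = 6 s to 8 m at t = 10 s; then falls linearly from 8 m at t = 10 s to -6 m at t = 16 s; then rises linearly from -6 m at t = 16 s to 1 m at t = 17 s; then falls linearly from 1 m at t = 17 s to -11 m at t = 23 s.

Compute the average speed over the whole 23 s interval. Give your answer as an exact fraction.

Average speed = (total path length)/(elapsed time); on a piecewise-linear x-t graph the path length is Σ|Δx|.
0–6 s: |Δx| = |-9 − -7| = 2 m
6–10 s: |Δx| = |8 − -9| = 17 m
10–16 s: |Δx| = |-6 − 8| = 14 m
16–17 s: |Δx| = |1 − -6| = 7 m
17–23 s: |Δx| = |-11 − 1| = 12 m
Total path = 52 m; average speed = 52/23 = 52/23 m/s.

52/23 m/s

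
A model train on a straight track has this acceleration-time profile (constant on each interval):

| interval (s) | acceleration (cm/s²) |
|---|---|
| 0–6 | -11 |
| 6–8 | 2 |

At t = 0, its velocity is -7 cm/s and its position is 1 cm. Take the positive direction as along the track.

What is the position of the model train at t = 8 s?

On each constant-a segment, Δv = aΔt and Δx = v₀Δt + ½aΔt²; chain segment to segment.
0–6 s: v starts -7 cm/s; Δx = -7·6 + ½·-11·6² = -240 cm; v ends -73 cm/s.
6–8 s: v starts -73 cm/s; Δx = -73·2 + ½·2·2² = -142 cm; v ends -69 cm/s.
x(8) = 1 + Σ Δx = -381 cm.

-381 cm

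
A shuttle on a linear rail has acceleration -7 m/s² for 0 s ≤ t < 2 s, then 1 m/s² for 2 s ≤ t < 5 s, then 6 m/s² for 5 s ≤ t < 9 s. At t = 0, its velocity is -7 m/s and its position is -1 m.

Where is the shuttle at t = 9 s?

-111.5 m

On each constant-a segment, Δv = aΔt and Δx = v₀Δt + ½aΔt²; chain segment to segment.
0–2 s: v starts -7 m/s; Δx = -7·2 + ½·-7·2² = -28 m; v ends -21 m/s.
2–5 s: v starts -21 m/s; Δx = -21·3 + ½·1·3² = -58.5 m; v ends -18 m/s.
5–9 s: v starts -18 m/s; Δx = -18·4 + ½·6·4² = -24 m; v ends 6 m/s.
x(9) = -1 + Σ Δx = -111.5 m.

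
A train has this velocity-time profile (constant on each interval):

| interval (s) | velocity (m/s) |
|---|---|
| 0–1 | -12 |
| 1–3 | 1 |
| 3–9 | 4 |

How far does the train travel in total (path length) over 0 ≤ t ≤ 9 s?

Total distance travelled is ∫|v| dt — sum the magnitudes of each area piece.
0–1 s: |-12| × 1 = 12 m
1–3 s: |1| × 2 = 2 m
3–9 s: |4| × 6 = 24 m
Total distance = 38 m

38 m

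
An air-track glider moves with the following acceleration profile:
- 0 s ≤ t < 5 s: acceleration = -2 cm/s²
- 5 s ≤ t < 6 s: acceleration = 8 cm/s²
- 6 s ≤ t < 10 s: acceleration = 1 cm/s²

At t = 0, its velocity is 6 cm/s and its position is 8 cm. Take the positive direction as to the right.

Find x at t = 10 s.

On each constant-a segment, Δv = aΔt and Δx = v₀Δt + ½aΔt²; chain segment to segment.
0–5 s: v starts 6 cm/s; Δx = 6·5 + ½·-2·5² = 5 cm; v ends -4 cm/s.
5–6 s: v starts -4 cm/s; Δx = -4·1 + ½·8·1² = 0 cm; v ends 4 cm/s.
6–10 s: v starts 4 cm/s; Δx = 4·4 + ½·1·4² = 24 cm; v ends 8 cm/s.
x(10) = 8 + Σ Δx = 37 cm.

37 cm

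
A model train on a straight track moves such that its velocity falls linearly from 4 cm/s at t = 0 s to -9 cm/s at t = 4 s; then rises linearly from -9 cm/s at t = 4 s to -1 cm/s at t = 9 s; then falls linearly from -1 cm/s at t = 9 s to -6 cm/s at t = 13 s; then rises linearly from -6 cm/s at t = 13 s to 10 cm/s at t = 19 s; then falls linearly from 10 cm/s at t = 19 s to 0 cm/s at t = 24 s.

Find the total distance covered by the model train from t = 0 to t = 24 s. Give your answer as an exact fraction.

Distance (not displacement) is the total path length: add the absolute areas under v-t.
0–4 s: v = 0 at t = 16/13 s; triangle areas 32/13 + 162/13 = 194/13 cm
4–9 s: |½(-9 + -1)(5)| = 25 cm
9–13 s: |½(-1 + -6)(4)| = 14 cm
13–19 s: v = 0 at t = 15.25 s; triangle areas 6.75 + 18.75 = 25.5 cm
19–24 s: |½(10 + 0)(5)| = 25 cm
Total distance = 2715/26 cm

2715/26 cm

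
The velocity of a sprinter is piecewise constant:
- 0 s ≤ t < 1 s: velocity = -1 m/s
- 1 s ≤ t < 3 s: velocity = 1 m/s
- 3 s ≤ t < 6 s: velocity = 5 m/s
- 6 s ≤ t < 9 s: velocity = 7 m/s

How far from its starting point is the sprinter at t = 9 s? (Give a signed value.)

37 m

Net displacement equals the area under the velocity-time graph (areas below the axis count negative).
0–1 s: -1 × 1 = -1 m
1–3 s: 1 × 2 = 2 m
3–6 s: 5 × 3 = 15 m
6–9 s: 7 × 3 = 21 m
Net displacement = 37 m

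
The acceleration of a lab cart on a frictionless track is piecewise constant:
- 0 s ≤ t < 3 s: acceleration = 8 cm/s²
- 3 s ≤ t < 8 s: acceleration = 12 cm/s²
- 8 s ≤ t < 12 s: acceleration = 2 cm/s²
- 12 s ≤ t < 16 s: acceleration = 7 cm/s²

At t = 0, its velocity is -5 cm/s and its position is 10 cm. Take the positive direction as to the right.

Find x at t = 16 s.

1012 cm

On each constant-a segment, Δv = aΔt and Δx = v₀Δt + ½aΔt²; chain segment to segment.
0–3 s: v starts -5 cm/s; Δx = -5·3 + ½·8·3² = 21 cm; v ends 19 cm/s.
3–8 s: v starts 19 cm/s; Δx = 19·5 + ½·12·5² = 245 cm; v ends 79 cm/s.
8–12 s: v starts 79 cm/s; Δx = 79·4 + ½·2·4² = 332 cm; v ends 87 cm/s.
12–16 s: v starts 87 cm/s; Δx = 87·4 + ½·7·4² = 404 cm; v ends 115 cm/s.
x(16) = 10 + Σ Δx = 1012 cm.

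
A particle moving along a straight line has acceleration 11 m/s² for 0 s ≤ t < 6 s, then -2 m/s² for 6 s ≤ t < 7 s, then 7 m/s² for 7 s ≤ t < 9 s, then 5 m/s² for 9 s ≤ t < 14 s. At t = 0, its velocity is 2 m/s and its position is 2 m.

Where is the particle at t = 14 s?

887.5 m

On each constant-a segment, Δv = aΔt and Δx = v₀Δt + ½aΔt²; chain segment to segment.
0–6 s: v starts 2 m/s; Δx = 2·6 + ½·11·6² = 210 m; v ends 68 m/s.
6–7 s: v starts 68 m/s; Δx = 68·1 + ½·-2·1² = 67 m; v ends 66 m/s.
7–9 s: v starts 66 m/s; Δx = 66·2 + ½·7·2² = 146 m; v ends 80 m/s.
9–14 s: v starts 80 m/s; Δx = 80·5 + ½·5·5² = 462.5 m; v ends 105 m/s.
x(14) = 2 + Σ Δx = 887.5 m.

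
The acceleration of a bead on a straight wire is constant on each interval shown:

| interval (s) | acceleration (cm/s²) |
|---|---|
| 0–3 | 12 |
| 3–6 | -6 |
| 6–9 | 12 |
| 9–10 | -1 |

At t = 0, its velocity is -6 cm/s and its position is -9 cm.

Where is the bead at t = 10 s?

On each constant-a segment, Δv = aΔt and Δx = v₀Δt + ½aΔt²; chain segment to segment.
0–3 s: v starts -6 cm/s; Δx = -6·3 + ½·12·3² = 36 cm; v ends 30 cm/s.
3–6 s: v starts 30 cm/s; Δx = 30·3 + ½·-6·3² = 63 cm; v ends 12 cm/s.
6–9 s: v starts 12 cm/s; Δx = 12·3 + ½·12·3² = 90 cm; v ends 48 cm/s.
9–10 s: v starts 48 cm/s; Δx = 48·1 + ½·-1·1² = 47.5 cm; v ends 47 cm/s.
x(10) = -9 + Σ Δx = 227.5 cm.

227.5 cm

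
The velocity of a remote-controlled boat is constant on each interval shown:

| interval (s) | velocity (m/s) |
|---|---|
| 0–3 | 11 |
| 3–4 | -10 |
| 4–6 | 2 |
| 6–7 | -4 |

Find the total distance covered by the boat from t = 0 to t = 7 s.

Total distance travelled is ∫|v| dt — sum the magnitudes of each area piece.
0–3 s: |11| × 3 = 33 m
3–4 s: |-10| × 1 = 10 m
4–6 s: |2| × 2 = 4 m
6–7 s: |-4| × 1 = 4 m
Total distance = 51 m

51 m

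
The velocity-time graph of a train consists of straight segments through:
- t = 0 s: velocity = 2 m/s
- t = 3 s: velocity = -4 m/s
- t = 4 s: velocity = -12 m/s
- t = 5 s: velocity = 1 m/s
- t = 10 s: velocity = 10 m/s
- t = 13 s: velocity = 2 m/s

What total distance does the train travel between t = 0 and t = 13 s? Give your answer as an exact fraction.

Total distance travelled is ∫|v| dt — sum the magnitudes of each area piece.
0–3 s: v = 0 at t = 1 s; triangle areas 1 + 4 = 5 m
3–4 s: |½(-4 + -12)(1)| = 8 m
4–5 s: v = 0 at t = 64/13 s; triangle areas 72/13 + 1/26 = 145/26 m
5–10 s: |½(1 + 10)(5)| = 27.5 m
10–13 s: |½(10 + 2)(3)| = 18 m
Total distance = 833/13 m

833/13 m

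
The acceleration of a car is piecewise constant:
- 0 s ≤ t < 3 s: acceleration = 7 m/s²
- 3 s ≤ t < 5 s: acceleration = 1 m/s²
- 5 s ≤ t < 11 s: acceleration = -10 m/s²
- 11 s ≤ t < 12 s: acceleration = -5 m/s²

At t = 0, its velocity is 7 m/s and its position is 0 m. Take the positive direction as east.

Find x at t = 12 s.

78 m

On each constant-a segment, Δv = aΔt and Δx = v₀Δt + ½aΔt²; chain segment to segment.
0–3 s: v starts 7 m/s; Δx = 7·3 + ½·7·3² = 52.5 m; v ends 28 m/s.
3–5 s: v starts 28 m/s; Δx = 28·2 + ½·1·2² = 58 m; v ends 30 m/s.
5–11 s: v starts 30 m/s; Δx = 30·6 + ½·-10·6² = 0 m; v ends -30 m/s.
11–12 s: v starts -30 m/s; Δx = -30·1 + ½·-5·1² = -32.5 m; v ends -35 m/s.
x(12) = 0 + Σ Δx = 78 m.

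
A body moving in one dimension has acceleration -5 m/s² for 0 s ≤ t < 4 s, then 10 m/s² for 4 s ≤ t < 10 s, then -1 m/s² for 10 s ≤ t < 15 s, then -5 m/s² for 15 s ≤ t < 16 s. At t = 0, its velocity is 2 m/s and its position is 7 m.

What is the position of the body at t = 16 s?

279 m

On each constant-a segment, Δv = aΔt and Δx = v₀Δt + ½aΔt²; chain segment to segment.
0–4 s: v starts 2 m/s; Δx = 2·4 + ½·-5·4² = -32 m; v ends -18 m/s.
4–10 s: v starts -18 m/s; Δx = -18·6 + ½·10·6² = 72 m; v ends 42 m/s.
10–15 s: v starts 42 m/s; Δx = 42·5 + ½·-1·5² = 197.5 m; v ends 37 m/s.
15–16 s: v starts 37 m/s; Δx = 37·1 + ½·-5·1² = 34.5 m; v ends 32 m/s.
x(16) = 7 + Σ Δx = 279 m.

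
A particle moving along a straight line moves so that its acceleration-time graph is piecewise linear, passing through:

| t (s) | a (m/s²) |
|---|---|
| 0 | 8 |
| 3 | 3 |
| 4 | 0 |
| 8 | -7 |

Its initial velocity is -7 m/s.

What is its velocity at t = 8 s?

Δv equals the area under the a-t graph; then v = v₀ + Δv.
0–3 s: ½(8 + 3)(3) = 16.5 m/s
3–4 s: ½(3 + 0)(1) = 1.5 m/s
4–8 s: ½(0 + -7)(4) = -14 m/s
Δv = 4 m/s, so v(8) = -7 + (4) = -3 m/s.

-3 m/s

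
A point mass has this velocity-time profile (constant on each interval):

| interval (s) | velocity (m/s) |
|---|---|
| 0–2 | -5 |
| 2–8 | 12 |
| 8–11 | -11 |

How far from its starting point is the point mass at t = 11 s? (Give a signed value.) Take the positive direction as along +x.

29 m

Net displacement equals the area under the velocity-time graph (areas below the axis count negative).
0–2 s: -5 × 2 = -10 m
2–8 s: 12 × 6 = 72 m
8–11 s: -11 × 3 = -33 m
Net displacement = 29 m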